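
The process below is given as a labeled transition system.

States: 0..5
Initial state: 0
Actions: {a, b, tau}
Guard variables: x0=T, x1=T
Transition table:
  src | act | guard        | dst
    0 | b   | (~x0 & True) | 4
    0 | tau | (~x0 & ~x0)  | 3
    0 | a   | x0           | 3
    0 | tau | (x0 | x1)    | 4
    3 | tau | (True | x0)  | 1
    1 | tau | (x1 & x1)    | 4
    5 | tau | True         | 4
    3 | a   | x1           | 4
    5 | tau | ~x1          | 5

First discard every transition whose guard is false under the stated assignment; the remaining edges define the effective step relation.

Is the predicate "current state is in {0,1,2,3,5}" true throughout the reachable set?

Allowed set {0,1,2,3,5}
Reach set: {0,1,3,4}
  0: ✓
  1: ✓
  3: ✓
  4: VIOLATES
reach 4 via tau — violates

Answer: INVARIANT VIOLATED at state 4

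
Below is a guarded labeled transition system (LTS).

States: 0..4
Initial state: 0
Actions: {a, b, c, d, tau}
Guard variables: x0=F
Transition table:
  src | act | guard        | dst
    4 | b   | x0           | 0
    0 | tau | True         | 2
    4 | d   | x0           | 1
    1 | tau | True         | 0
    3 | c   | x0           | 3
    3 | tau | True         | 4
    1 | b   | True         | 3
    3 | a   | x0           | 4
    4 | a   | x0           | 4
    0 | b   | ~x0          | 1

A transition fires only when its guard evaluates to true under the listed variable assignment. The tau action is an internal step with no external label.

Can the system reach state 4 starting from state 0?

Answer: REACHABLE

Analysis:
After dropping false guards: 5 live edges.
L0 = {0}
L1 = {1,2}  total {0,1,2}
L2 = {3}  total {0,1,2,3}
L3 = {4}  total {0,1,2,3,4}
R = {0,1,2,3,4}
Path to 4: b·b·tau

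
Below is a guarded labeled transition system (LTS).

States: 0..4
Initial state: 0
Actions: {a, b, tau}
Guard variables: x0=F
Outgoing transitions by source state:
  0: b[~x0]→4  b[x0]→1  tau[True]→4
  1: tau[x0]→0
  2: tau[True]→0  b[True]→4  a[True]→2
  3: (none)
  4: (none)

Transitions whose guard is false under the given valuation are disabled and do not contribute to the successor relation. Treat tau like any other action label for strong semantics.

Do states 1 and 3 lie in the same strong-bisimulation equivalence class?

Refine partition for ~:
  P[0] = {{0,1,2,3,4}}
  P[1] = {{0},{1,3,4},{2}}
3 equivalence class(es) (converged in 2)
[1]={1,3,4}  [3]={1,3,4}

Answer: BISIMILAR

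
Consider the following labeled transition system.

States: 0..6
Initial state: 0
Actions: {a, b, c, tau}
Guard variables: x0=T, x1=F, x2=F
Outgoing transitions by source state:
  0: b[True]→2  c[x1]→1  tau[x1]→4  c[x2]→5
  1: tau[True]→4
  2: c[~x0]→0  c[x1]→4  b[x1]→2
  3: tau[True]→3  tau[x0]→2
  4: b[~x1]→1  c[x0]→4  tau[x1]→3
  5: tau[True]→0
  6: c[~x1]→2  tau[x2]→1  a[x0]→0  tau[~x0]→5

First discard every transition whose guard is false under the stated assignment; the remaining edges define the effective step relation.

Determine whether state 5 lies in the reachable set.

Answer: UNREACHABLE

Analysis:
Guard filter leaves 9 enabled edge(s).
depth 0: {0}
depth 1: {2}  total {0,2}
Reach set: {0,2}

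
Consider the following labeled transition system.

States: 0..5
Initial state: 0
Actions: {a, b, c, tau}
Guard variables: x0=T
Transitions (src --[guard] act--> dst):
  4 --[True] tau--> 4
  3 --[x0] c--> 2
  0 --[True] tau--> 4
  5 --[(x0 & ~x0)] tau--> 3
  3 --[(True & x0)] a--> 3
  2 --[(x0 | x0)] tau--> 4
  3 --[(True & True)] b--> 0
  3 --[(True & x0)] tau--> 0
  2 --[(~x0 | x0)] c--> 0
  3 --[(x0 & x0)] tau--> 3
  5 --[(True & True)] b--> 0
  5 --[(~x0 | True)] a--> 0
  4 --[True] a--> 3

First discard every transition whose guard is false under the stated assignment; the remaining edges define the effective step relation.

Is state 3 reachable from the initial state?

12 transition(s) survive guard evaluation.
Layer 0: {0}
Layer 1: {4}  total {0,4}
Layer 2: {3}  total {0,3,4}
Layer 3: {2}  total {0,2,3,4}
R = {0,2,3,4}
trace reaching 3: tau·a

Answer: REACHABLE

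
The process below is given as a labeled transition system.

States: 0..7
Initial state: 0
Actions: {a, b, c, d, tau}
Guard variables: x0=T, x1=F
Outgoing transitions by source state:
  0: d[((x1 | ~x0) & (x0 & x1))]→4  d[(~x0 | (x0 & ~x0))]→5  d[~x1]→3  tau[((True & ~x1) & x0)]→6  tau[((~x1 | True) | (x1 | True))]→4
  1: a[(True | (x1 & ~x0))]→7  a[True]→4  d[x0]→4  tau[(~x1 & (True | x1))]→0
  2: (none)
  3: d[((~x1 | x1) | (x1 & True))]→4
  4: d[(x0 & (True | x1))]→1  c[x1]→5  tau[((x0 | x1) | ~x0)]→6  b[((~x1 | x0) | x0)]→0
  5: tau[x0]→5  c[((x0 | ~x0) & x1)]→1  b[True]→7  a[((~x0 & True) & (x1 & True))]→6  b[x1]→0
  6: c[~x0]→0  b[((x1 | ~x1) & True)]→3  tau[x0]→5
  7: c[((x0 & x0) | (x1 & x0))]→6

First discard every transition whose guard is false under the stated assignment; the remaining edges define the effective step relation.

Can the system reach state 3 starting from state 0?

Answer: REACHABLE

Analysis:
16 transition(s) survive guard evaluation.
depth 0: {0}
depth 1: {3,4,6}  now seen {0,3,4,6}
depth 2: {1,5}  now seen {0,1,3,4,5,6}
depth 3: {7}  now seen {0,1,3,4,5,6,7}
Reachable = {0,1,3,4,5,6,7}
Path to 3: d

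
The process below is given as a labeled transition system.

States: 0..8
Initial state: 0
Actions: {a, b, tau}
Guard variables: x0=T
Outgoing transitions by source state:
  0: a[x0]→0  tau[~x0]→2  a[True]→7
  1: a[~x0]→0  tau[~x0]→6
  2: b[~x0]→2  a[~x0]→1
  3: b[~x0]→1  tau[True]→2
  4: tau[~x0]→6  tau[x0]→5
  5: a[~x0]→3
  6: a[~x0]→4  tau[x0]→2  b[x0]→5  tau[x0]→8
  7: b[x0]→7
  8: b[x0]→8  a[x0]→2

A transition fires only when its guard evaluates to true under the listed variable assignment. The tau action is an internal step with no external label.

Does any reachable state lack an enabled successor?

R = {0,7}
  0: a→0  a→7  [2 exit(s)]
  7: b→7  [1 exit(s)]

Answer: DEADLOCK-FREE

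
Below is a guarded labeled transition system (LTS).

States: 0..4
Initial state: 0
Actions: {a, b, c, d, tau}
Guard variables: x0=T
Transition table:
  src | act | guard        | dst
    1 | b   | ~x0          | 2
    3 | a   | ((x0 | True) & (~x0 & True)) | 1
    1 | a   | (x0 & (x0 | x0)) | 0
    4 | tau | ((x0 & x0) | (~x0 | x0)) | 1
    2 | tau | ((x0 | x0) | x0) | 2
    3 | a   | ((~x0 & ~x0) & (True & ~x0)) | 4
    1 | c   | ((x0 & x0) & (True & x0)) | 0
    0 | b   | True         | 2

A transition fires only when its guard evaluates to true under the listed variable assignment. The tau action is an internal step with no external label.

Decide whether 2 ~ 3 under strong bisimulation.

Answer: NOT BISIMILAR

Working:
Compute ~ classes (split until stable):
  P[0] = {{0,1,2,3,4}}
  P[1] = {{0},{1},{2,4},{3}}
  P[2] = {{0},{1},{2},{3},{4}}
stable after 3 split(s): 5 block(s)
[2]={2}  [3]={3}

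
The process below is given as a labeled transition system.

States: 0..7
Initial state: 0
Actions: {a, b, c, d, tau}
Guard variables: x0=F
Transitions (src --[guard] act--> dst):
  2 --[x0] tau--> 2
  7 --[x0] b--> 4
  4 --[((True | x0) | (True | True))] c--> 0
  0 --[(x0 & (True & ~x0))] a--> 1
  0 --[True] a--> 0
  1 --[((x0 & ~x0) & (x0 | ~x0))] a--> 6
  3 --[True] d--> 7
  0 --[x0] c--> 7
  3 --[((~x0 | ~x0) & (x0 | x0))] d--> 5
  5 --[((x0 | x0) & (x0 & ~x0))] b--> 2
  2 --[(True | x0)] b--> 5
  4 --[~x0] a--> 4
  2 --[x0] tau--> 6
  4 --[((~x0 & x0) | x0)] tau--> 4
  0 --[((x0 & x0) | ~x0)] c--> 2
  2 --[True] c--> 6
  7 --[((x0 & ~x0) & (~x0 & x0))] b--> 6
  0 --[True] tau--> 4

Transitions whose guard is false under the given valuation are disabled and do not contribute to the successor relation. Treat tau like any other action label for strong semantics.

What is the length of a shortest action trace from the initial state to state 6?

Layered search for 6:
  Layer 0: {0}
  Layer 1: {2,4}
  Layer 2: {5,6}
6 enters at depth 2; path c·c

Answer: 2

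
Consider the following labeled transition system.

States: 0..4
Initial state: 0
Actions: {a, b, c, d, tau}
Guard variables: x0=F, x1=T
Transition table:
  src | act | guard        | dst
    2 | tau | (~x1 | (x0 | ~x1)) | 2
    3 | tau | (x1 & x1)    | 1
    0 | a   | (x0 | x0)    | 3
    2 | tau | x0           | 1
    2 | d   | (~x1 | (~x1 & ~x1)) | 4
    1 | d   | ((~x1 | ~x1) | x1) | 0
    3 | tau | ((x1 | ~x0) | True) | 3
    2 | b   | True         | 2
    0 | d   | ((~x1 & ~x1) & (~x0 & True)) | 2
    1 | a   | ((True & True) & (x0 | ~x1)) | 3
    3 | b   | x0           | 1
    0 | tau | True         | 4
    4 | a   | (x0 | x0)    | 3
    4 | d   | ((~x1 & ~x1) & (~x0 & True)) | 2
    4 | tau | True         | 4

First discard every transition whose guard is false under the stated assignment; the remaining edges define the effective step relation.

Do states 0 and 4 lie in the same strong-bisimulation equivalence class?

Answer: BISIMILAR

Analysis:
Bisimulation quotient by refinement:
  P[0] = {{0,1,2,3,4}}
  P[1] = {{0,3,4},{1},{2}}
  P[2] = {{0,4},{1},{2},{3}}
stable after 3 split(s): 4 block(s)
class of 0: {0,4}; class of 4: {0,4}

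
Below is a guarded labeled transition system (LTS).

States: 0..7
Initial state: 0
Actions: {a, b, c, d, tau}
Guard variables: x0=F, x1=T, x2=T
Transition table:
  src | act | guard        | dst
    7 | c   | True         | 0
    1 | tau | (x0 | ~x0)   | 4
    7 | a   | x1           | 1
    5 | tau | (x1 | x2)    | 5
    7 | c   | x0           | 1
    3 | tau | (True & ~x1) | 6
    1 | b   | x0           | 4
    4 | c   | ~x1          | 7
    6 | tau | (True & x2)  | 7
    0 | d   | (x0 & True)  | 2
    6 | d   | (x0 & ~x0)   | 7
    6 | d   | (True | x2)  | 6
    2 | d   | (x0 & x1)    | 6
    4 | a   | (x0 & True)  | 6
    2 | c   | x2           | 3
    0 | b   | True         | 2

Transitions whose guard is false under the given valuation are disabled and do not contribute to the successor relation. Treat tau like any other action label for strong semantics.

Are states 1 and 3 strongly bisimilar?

Answer: NOT BISIMILAR

Analysis:
Compute ~ classes (split until stable):
  P[0] = {{0,1,2,3,4,5,6,7}}
  P[1] = {{0},{1,5},{2},{3,4},{6},{7}}
  P[2] = {{0},{1},{2},{3,4},{5},{6},{7}}
Fixed point at round 3; 7 class(es).
[1]={1}  [3]={3,4}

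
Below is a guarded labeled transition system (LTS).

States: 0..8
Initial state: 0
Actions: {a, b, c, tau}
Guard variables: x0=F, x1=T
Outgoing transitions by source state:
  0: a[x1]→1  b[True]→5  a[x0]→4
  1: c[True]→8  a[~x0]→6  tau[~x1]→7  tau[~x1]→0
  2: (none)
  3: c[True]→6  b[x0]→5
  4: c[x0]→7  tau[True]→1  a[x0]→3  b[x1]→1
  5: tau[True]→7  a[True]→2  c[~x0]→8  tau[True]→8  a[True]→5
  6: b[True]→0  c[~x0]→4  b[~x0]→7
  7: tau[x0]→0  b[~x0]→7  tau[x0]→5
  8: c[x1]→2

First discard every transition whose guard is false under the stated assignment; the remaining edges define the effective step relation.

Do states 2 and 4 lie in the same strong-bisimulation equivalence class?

Answer: NOT BISIMILAR

Trace:
Refine partition for ~:
  π0 = {{0,1,2,3,4,5,6,7,8}}
  π1 = {{0},{1},{2},{3,8},{4},{5},{6},{7}}
  π2 = {{0},{1},{2},{3},{4},{5},{6},{7},{8}}
stable after 3 split(s): 9 block(s)
[2]={2}  [4]={4}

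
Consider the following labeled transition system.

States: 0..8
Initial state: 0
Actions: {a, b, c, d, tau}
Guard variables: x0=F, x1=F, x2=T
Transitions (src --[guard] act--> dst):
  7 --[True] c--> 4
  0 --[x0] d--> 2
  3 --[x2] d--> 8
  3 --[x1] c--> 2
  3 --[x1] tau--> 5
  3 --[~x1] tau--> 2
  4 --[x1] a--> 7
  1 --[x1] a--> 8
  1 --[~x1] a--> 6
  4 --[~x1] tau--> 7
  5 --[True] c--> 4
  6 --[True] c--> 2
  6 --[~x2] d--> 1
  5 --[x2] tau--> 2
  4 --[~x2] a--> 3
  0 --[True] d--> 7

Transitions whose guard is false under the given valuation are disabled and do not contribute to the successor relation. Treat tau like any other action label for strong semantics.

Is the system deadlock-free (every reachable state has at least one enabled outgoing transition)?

Answer: DEADLOCK-FREE

Working:
Reachable = {0,4,7}
  0: d→7  [deg 1]
  4: tau→7  [deg 1]
  7: c→4  [deg 1]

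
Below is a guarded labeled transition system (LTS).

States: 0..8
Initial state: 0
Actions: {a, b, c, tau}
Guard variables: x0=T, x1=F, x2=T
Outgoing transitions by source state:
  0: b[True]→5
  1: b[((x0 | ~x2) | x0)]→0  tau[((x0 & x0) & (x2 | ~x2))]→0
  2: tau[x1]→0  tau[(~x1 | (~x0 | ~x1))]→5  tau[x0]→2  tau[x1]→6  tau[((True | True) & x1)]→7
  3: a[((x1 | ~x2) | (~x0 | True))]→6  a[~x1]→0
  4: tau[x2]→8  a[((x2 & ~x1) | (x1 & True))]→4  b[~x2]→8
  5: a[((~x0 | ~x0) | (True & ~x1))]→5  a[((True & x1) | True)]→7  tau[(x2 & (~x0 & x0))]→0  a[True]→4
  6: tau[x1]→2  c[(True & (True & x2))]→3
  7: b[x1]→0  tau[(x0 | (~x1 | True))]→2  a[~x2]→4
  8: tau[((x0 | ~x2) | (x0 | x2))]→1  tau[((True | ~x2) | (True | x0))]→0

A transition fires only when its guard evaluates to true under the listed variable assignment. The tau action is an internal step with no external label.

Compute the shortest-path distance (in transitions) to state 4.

BFS to 4:
  L0 = {0}
  L1 = {5}
  L2 = {4,7}
depth(4)=2, e.g. b·a

Answer: 2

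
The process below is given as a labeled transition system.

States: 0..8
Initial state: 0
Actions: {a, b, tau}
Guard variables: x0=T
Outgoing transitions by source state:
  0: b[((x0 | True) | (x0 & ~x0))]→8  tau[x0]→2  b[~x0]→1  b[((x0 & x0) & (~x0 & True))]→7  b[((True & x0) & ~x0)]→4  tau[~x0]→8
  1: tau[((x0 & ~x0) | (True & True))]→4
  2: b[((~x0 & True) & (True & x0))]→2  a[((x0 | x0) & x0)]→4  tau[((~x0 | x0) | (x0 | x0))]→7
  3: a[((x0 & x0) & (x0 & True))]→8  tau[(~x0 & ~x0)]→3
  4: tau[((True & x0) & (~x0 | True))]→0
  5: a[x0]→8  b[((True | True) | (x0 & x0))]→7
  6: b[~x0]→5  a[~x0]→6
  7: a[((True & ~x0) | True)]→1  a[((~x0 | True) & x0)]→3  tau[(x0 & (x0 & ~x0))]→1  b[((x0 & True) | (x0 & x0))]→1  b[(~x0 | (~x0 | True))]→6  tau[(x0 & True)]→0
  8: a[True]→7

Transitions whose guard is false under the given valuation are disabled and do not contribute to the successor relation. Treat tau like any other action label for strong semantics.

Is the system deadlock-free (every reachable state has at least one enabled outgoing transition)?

Answer: DEADLOCK at state 6

Analysis:
Reach set: {0,1,2,3,4,6,7,8}
  0: b→8  tau→2  [deg 2]
  1: tau→4  [deg 1]
  2: a→4  tau→7  [deg 2]
  3: a→8  [deg 1]
  4: tau→0  [deg 1]
  6: ∅  [deadlock]
  7: a→1  a→3  b→1  b→6  tau→0  [deg 5]
  8: a→7  [deg 1]
Path to 6: b·a·b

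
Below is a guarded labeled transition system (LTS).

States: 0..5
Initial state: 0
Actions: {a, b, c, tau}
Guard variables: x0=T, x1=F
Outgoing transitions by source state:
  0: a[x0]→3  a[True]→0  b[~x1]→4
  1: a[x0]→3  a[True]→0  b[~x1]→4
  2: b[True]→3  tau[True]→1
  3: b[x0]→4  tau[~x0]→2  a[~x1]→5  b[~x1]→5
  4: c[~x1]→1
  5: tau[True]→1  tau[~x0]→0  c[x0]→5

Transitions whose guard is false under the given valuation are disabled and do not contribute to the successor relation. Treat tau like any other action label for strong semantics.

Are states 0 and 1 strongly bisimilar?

Bisimulation quotient by refinement:
  round 0: {{0,1,2,3,4,5}}
  round 1: {{0,1,3},{2},{4},{5}}
  round 2: {{0,1},{2},{3},{4},{5}}
5 equivalence class(es) (converged in 3)
[0]={0,1}  [1]={0,1}

Answer: BISIMILAR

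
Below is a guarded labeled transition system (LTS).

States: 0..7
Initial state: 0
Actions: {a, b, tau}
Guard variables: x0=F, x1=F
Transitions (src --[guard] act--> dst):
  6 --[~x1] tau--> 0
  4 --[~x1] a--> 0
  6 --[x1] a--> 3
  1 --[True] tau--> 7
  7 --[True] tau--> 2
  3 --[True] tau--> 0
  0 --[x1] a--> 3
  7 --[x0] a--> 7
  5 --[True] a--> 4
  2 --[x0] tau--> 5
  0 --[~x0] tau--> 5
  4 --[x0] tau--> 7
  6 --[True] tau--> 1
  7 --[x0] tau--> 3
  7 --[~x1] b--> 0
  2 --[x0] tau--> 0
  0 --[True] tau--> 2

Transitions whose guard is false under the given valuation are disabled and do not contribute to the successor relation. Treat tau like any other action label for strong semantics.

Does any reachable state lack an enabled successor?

Reachable = {0,2,4,5}
  0: tau→2  tau→5  [2 out]
  2: ∅  [STUCK]
  4: a→0  [1 out]
  5: a→4  [1 out]
trace reaching 2: tau

Answer: DEADLOCK at state 2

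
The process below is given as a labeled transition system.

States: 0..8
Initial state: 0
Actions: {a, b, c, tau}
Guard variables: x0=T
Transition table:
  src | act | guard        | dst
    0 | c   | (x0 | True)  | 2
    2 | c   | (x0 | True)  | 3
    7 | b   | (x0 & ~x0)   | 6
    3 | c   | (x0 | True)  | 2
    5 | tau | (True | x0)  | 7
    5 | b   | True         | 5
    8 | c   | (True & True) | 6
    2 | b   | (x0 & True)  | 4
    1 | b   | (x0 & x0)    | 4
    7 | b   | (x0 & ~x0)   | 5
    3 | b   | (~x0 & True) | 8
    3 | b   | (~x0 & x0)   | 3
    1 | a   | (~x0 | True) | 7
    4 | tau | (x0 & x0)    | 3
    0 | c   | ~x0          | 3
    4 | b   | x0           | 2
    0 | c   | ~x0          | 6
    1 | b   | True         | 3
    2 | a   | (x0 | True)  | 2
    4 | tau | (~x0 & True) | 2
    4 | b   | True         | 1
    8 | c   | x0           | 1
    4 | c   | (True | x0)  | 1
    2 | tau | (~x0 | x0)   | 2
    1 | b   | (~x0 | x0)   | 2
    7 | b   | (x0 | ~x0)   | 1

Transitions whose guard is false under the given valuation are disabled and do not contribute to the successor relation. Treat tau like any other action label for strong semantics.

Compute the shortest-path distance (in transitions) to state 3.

Answer: 2

Working:
Layered search for 3:
  L0 = {0}
  L1 = {2}
  L2 = {3,4}
depth(3)=2, e.g. c·c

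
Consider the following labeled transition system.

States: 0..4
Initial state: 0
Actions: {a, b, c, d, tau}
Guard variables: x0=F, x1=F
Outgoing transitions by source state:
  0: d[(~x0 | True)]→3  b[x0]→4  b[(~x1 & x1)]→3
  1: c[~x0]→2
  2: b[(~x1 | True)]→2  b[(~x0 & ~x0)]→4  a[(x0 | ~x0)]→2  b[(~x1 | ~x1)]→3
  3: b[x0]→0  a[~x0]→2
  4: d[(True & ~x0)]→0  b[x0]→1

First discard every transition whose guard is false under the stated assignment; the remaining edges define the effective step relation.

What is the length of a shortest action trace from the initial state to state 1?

Answer: UNREACHABLE

Analysis:
Breadth-first toward 1:
  L0 = {0}
  L1 = {3}
  L2 = {2}
  L3 = {4}
1 never appears.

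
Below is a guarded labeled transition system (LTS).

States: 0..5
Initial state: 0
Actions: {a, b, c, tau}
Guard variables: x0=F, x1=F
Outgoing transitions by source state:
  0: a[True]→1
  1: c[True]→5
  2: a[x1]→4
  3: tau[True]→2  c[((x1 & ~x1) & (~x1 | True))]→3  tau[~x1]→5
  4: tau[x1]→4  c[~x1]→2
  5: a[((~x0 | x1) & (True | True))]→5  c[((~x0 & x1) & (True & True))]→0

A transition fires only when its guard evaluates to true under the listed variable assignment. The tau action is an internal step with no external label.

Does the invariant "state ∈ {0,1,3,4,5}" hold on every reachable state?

Inv-set: {0,1,3,4,5}
R = {0,1,5}
  0: ok
  1: ok
  5: ok

Answer: INVARIANT HOLDS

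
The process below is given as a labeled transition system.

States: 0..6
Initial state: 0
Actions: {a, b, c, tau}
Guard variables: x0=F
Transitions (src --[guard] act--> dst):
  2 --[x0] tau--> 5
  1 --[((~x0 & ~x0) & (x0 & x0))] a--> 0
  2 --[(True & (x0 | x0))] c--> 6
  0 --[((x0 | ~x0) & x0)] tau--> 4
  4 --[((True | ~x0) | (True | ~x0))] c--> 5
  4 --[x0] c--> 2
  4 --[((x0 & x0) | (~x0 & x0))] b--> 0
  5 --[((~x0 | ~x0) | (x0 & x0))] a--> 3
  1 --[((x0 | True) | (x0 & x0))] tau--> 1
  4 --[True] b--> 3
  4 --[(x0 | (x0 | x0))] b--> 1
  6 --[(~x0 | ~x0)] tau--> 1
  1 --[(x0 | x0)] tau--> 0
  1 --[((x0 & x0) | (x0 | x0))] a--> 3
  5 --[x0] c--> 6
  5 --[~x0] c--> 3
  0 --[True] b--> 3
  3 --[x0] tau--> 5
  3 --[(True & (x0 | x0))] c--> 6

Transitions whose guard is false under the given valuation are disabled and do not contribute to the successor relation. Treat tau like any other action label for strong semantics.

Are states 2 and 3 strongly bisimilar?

Refine partition for ~:
  π0 = {{0,1,2,3,4,5,6}}
  π1 = {{0},{1,6},{2,3},{4},{5}}
5 equivalence class(es) (converged in 2)
2∈{2,3}, 3∈{2,3}

Answer: BISIMILAR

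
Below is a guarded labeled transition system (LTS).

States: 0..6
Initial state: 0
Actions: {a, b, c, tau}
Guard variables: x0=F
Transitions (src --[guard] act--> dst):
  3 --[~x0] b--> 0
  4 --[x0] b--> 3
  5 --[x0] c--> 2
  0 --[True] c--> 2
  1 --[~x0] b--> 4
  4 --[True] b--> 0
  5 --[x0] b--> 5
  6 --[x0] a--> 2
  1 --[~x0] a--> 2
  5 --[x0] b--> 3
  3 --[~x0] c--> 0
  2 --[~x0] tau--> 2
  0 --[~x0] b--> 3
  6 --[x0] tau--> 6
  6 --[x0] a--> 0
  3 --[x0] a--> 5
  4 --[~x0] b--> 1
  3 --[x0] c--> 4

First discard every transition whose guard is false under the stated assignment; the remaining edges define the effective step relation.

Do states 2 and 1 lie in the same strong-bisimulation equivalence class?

Answer: NOT BISIMILAR

Analysis:
Refine partition for ~:
  P[0] = {{0,1,2,3,4,5,6}}
  P[1] = {{0,3},{1},{2},{4},{5,6}}
  P[2] = {{0},{1},{2},{3},{4},{5,6}}
6 equivalence class(es) (converged in 3)
2∈{2}, 1∈{1}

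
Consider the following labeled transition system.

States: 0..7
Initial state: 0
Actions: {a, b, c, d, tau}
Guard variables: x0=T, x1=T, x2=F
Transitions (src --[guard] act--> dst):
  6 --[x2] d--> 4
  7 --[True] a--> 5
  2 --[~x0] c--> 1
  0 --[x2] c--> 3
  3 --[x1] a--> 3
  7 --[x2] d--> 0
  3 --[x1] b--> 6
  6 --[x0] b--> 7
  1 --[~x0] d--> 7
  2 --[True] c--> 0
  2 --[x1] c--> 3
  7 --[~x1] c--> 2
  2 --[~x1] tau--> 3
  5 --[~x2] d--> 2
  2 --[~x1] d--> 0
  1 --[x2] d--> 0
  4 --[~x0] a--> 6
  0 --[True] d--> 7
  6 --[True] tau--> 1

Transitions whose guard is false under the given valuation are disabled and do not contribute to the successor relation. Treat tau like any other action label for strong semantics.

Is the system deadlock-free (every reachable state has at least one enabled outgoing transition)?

Reach set: {0,1,2,3,5,6,7}
  0: d→7  [deg 1]
  1: ∅  [deadlock]
  2: c→0  c→3  [deg 2]
  3: a→3  b→6  [deg 2]
  5: d→2  [deg 1]
  6: b→7  tau→1  [deg 2]
  7: a→5  [deg 1]
witness 1: d·a·d·c·b·tau

Answer: DEADLOCK at state 1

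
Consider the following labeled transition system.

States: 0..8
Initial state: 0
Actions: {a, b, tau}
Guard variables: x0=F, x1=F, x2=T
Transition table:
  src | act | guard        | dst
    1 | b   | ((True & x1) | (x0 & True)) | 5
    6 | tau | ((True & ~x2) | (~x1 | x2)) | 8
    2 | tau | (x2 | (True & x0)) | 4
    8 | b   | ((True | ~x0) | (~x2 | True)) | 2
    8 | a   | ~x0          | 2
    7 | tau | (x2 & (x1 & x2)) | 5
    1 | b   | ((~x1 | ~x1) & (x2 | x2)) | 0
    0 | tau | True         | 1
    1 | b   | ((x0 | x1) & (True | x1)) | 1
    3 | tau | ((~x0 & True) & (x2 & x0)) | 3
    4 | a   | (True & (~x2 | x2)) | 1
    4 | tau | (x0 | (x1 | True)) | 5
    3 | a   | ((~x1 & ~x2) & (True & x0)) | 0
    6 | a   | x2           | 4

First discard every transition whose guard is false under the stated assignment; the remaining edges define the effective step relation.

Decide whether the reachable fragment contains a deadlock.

R = {0,1}
  0: tau→1  [deg 1]
  1: b→0  [deg 1]

Answer: DEADLOCK-FREE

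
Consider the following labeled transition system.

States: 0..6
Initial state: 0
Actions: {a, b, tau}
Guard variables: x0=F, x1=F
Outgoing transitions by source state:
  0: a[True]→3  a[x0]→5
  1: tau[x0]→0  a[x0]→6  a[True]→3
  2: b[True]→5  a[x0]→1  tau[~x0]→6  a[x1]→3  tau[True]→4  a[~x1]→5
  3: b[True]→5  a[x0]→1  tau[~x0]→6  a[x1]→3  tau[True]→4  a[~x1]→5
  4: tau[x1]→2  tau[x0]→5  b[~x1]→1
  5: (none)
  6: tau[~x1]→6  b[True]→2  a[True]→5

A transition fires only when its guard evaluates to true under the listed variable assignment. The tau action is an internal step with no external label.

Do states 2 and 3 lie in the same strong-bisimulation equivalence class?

Answer: BISIMILAR

Trace:
Compute ~ classes (split until stable):
  P[0] = {{0,1,2,3,4,5,6}}
  P[1] = {{0,1},{2,3,6},{4},{5}}
  P[2] = {{0,1},{2,3},{4},{5},{6}}
5 equivalence class(es) (converged in 3)
2∈{2,3}, 3∈{2,3}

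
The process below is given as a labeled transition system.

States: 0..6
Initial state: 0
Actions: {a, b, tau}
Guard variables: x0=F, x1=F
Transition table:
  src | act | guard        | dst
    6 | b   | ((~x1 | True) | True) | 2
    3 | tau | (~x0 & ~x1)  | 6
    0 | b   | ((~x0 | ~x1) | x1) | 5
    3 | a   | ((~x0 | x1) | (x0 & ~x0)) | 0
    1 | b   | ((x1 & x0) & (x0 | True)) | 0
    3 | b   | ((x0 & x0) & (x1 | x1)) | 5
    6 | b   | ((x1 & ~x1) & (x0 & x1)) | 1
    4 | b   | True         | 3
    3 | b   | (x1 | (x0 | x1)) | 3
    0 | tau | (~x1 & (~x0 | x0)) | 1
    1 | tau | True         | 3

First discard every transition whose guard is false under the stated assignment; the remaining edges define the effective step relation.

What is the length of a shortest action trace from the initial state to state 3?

Layered search for 3:
  Layer 0: {0}
  Layer 1: {1,5}
  Layer 2: {3}
3 enters at depth 2; path tau·tau

Answer: 2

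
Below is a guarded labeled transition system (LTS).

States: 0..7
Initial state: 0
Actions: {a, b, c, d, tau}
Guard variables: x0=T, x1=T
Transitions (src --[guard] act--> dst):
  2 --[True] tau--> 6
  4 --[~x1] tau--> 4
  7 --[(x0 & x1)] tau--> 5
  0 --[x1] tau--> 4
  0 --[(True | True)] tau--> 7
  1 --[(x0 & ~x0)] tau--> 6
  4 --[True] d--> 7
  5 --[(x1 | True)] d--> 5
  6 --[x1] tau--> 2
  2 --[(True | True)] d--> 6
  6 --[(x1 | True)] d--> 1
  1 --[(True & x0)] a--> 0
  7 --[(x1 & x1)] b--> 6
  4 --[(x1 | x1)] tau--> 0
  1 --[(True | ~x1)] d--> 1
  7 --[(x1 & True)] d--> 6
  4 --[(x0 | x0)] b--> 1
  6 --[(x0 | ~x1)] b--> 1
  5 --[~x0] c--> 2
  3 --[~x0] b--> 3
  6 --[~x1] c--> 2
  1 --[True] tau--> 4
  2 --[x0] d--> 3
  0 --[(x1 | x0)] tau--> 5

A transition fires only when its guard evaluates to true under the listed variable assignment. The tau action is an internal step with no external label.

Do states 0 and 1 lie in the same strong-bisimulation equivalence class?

Compute ~ classes (split until stable):
  π0 = {{0,1,2,3,4,5,6,7}}
  π1 = {{0},{1},{2},{3},{4,6,7},{5}}
  π2 = {{0},{1},{2},{3},{4},{5},{6},{7}}
Fixed point at round 3; 8 class(es).
0∈{0}, 1∈{1}

Answer: NOT BISIMILAR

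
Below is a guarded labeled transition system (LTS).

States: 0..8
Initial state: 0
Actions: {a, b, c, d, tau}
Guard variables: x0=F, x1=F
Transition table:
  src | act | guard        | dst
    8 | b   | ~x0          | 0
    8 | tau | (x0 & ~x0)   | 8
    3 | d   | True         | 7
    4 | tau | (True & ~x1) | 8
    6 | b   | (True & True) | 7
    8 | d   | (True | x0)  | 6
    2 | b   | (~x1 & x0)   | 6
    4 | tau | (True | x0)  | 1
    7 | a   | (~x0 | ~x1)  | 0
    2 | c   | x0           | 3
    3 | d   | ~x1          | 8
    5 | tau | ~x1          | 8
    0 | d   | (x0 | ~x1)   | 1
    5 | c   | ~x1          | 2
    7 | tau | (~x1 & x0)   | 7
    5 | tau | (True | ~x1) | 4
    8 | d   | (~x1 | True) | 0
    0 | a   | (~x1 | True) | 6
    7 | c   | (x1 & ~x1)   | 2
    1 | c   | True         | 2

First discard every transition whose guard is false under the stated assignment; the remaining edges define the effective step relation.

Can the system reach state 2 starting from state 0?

After dropping false guards: 15 live edges.
L0 = {0}
L1 = {1,6}  cumulative {0,1,6}
L2 = {2,7}  cumulative {0,1,2,6,7}
R = {0,1,2,6,7}
trace reaching 2: d·c

Answer: REACHABLE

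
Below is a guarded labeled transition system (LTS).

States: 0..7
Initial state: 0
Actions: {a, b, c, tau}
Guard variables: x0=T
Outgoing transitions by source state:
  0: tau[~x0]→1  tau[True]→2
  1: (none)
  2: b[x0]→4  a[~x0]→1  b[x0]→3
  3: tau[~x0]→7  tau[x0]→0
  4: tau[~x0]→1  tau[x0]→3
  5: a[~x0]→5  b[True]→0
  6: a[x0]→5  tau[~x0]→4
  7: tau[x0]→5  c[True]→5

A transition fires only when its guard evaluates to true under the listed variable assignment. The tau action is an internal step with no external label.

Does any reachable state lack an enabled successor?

Reach set: {0,2,3,4}
  0: tau→2  [1 exit(s)]
  2: b→3  b→4  [2 exit(s)]
  3: tau→0  [1 exit(s)]
  4: tau→3  [1 exit(s)]

Answer: DEADLOCK-FREE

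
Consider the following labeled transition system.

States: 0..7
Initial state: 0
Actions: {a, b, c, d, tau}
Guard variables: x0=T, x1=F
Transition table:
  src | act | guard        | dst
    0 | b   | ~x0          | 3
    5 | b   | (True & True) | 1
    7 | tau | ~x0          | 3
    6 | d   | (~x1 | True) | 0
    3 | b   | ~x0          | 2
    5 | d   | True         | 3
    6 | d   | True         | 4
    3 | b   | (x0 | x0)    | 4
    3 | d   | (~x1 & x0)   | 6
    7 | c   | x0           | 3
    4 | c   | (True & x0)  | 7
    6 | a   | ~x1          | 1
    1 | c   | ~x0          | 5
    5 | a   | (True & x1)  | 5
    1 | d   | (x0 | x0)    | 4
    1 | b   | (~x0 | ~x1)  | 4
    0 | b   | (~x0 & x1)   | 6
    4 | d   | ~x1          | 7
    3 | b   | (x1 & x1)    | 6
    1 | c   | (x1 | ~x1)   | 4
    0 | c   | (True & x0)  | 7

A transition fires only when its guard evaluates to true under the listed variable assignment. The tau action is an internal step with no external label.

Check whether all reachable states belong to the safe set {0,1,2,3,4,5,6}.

Safe = {0,1,2,3,4,5,6}
R = {0,1,3,4,6,7}
  0: ✓
  1: ✓
  3: ✓
  4: ✓
  6: ✓
  7: ✗ unsafe
counterexample path to 7: c

Answer: INVARIANT VIOLATED at state 7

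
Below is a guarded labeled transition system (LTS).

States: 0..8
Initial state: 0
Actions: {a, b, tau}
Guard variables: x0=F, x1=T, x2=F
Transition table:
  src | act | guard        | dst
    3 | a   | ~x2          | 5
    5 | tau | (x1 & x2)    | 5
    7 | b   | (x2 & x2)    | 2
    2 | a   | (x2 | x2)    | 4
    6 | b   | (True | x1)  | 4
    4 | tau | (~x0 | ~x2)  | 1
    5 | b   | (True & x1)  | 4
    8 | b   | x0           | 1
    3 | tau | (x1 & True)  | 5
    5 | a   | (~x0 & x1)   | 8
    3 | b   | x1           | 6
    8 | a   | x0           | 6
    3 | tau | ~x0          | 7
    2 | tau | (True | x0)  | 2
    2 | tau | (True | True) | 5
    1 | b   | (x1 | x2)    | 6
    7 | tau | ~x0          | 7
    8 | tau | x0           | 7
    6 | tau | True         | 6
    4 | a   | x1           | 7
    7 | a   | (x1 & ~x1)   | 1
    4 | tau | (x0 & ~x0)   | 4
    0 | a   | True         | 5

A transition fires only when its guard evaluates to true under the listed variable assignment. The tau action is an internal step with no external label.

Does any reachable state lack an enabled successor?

Reachable = {0,1,4,5,6,7,8}
  0: a→5  [1 exit(s)]
  1: b→6  [1 exit(s)]
  4: a→7  tau→1  [2 exit(s)]
  5: a→8  b→4  [2 exit(s)]
  6: b→4  tau→6  [2 exit(s)]
  7: tau→7  [1 exit(s)]
  8: ∅  [deadlock]
witness 8: a·a

Answer: DEADLOCK at state 8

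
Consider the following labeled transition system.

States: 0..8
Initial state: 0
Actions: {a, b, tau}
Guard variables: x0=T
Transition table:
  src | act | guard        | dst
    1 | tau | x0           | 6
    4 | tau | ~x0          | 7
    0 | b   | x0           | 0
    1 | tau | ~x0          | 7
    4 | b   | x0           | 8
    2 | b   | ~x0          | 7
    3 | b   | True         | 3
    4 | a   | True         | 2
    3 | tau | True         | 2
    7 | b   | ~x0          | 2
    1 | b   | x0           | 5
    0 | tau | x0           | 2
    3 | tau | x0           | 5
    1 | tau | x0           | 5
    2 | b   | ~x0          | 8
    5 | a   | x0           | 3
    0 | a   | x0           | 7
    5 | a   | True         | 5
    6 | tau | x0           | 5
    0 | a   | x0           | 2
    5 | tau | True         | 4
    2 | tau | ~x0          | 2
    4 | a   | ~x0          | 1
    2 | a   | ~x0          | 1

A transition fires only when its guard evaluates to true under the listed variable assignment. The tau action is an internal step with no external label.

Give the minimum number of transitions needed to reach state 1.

Answer: UNREACHABLE

Analysis:
Layered search for 1:
  depth 0: {0}
  depth 1: {2,7}
1 never appears.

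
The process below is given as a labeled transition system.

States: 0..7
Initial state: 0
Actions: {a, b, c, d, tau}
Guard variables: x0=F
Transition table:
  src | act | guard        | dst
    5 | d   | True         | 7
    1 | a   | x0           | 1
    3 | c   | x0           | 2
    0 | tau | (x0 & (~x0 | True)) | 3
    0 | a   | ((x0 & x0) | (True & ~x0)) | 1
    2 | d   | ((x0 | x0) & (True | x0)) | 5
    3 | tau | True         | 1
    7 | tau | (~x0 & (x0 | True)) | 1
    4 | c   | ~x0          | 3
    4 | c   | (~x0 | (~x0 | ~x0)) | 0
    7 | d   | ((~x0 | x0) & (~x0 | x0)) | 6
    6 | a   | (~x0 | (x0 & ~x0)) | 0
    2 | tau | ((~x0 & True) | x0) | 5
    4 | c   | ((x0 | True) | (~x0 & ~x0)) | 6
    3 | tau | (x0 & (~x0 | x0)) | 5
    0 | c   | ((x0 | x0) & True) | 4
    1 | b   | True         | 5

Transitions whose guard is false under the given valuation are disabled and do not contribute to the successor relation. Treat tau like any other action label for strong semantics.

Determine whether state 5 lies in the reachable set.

After dropping false guards: 11 live edges.
Layer 0: {0}
Layer 1: {1}  now seen {0,1}
Layer 2: {5}  now seen {0,1,5}
Layer 3: {7}  now seen {0,1,5,7}
Layer 4: {6}  now seen {0,1,5,6,7}
R = {0,1,5,6,7}
witness 5: a·b

Answer: REACHABLE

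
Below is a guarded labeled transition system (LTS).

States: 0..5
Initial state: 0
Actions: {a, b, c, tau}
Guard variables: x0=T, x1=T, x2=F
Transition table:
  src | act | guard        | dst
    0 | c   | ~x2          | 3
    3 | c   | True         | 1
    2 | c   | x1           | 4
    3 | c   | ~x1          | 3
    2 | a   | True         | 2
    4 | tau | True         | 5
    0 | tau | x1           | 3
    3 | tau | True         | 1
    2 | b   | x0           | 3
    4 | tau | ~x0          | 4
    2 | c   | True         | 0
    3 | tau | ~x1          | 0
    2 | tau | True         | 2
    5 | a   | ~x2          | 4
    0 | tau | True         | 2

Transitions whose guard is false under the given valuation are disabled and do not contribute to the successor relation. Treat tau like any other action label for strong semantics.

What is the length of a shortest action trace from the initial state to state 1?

Layered search for 1:
  Layer 0: {0}
  Layer 1: {2,3}
  Layer 2: {1,4}
depth(1)=2, e.g. c·c

Answer: 2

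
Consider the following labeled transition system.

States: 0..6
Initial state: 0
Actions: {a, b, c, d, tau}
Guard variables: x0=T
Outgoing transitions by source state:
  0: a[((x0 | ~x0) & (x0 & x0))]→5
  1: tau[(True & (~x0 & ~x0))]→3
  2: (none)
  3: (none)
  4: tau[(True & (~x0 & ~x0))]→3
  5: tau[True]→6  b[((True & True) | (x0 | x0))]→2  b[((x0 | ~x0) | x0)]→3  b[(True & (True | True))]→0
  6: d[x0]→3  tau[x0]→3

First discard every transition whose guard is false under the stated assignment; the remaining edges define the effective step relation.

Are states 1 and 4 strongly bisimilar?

Answer: BISIMILAR

Trace:
Compute ~ classes (split until stable):
  π0 = {{0,1,2,3,4,5,6}}
  π1 = {{0},{1,2,3,4},{5},{6}}
4 equivalence class(es) (converged in 2)
1∈{1,2,3,4}, 4∈{1,2,3,4}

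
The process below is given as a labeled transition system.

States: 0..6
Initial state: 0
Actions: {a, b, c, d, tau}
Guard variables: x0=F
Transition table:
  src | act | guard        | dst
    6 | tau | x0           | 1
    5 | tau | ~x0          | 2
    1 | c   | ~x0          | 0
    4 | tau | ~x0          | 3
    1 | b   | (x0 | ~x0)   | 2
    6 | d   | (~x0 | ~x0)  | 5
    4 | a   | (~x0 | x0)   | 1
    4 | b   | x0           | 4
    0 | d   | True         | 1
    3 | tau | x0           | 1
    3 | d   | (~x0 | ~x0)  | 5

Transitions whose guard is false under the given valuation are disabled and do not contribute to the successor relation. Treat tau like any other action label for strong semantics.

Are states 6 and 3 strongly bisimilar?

Refine partition for ~:
  π0 = {{0,1,2,3,4,5,6}}
  π1 = {{0,3,6},{1},{2},{4},{5}}
  π2 = {{0},{1},{2},{3,6},{4},{5}}
Fixed point at round 3; 6 class(es).
class of 6: {3,6}; class of 3: {3,6}

Answer: BISIMILAR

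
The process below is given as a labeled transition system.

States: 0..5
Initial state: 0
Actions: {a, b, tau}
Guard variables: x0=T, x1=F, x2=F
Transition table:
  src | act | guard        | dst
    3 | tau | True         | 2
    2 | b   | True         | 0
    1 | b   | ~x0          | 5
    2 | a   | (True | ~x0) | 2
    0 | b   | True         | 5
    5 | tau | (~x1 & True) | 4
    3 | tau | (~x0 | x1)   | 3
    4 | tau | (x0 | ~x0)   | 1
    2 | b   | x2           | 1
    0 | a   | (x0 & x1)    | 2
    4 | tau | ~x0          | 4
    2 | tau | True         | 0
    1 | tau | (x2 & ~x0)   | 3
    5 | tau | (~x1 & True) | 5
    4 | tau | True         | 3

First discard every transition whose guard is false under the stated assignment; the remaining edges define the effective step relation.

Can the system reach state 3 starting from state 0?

After dropping false guards: 9 live edges.
Layer 0: {0}
Layer 1: {5}  total {0,5}
Layer 2: {4}  total {0,4,5}
Layer 3: {1,3}  total {0,1,3,4,5}
Layer 4: {2}  total {0,1,2,3,4,5}
R = {0,1,2,3,4,5}
trace reaching 3: b·tau·tau

Answer: REACHABLE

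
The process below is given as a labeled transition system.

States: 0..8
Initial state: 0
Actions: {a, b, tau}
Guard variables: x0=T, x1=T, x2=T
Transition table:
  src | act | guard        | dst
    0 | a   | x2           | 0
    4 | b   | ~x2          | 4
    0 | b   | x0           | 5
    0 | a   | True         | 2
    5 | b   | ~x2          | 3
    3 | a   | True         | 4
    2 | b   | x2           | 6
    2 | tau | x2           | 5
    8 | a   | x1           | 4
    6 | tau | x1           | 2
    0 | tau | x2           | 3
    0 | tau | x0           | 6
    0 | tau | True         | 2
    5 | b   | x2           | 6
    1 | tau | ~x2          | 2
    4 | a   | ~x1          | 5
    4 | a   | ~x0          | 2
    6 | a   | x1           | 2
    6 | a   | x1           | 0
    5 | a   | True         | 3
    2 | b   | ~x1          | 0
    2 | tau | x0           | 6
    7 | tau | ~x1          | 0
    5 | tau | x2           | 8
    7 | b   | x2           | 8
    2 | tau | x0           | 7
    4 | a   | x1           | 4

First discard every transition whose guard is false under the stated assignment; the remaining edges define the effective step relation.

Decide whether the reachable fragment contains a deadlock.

Reachable = {0,2,3,4,5,6,7,8}
  0: a→0  a→2  b→5  tau→2  tau→3  tau→6  [6 exit(s)]
  2: b→6  tau→5  tau→6  tau→7  [4 exit(s)]
  3: a→4  [1 exit(s)]
  4: a→4  [1 exit(s)]
  5: a→3  b→6  tau→8  [3 exit(s)]
  6: a→0  a→2  tau→2  [3 exit(s)]
  7: b→8  [1 exit(s)]
  8: a→4  [1 exit(s)]

Answer: DEADLOCK-FREE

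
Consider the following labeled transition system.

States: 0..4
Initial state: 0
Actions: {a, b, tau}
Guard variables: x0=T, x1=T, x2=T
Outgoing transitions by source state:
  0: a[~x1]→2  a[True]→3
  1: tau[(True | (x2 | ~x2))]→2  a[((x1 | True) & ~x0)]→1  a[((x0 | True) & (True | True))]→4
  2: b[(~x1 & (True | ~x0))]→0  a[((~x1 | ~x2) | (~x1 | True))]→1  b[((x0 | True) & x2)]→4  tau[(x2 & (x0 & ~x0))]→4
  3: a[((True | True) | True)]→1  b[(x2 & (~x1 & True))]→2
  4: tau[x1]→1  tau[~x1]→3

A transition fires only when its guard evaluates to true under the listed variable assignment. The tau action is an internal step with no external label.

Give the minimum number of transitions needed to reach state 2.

Answer: 3

Working:
Breadth-first toward 2:
  L0 = {0}
  L1 = {3}
  L2 = {1}
  L3 = {2,4}
first hit 2 at d=3 via a·a·tau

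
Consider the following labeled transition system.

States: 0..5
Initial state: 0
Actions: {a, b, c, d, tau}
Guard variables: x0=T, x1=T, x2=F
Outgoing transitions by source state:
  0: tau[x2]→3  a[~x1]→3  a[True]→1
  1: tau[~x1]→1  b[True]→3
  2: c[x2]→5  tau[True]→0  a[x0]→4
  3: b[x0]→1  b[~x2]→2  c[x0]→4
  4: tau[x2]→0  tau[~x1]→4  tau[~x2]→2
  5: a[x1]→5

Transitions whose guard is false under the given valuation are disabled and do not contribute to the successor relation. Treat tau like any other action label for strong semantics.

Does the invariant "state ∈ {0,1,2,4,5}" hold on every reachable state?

Answer: INVARIANT VIOLATED at state 3

Analysis:
Inv-set: {0,1,2,4,5}
Reachable = {0,1,2,3,4}
  0: safe
  1: safe
  2: safe
  3: VIOLATES
  4: safe
counterexample path to 3: a·b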